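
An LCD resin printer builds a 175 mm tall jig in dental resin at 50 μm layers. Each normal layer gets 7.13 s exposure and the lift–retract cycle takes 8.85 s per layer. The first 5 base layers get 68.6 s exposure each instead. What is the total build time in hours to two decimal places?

15.62 hours

Layers = ⌈175/0.05⌉ = 3500.
Base layers = 5 × (68.6 + 8.85) = 387.25 s.
Regular layers = 3495 × (7.13 + 8.85), so 55850.1 s.
Sum: 387.25 + 55850.1 = 56237.35 s → 15.62 hours.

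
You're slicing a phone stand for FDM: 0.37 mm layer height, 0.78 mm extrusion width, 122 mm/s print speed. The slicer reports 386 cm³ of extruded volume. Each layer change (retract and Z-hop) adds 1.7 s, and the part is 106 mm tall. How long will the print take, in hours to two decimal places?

Extrusion cross-section = 0.37 × 0.78, so 0.2886 mm².
Toolpath length = 386 cm³ / 0.2886 mm² = 386000 / 0.2886 = 1337491.3 mm.
Time extruding = 1337491.3 / 122, so 10963 s.
Number of layers: 106 / 0.37 → 287 (rounded up).
Z-hop total: 287 × 1.7 → 487.9 s.
Total = 10963 + 487.9 = 11450.9 s = 3.18 hours.

3.18 hours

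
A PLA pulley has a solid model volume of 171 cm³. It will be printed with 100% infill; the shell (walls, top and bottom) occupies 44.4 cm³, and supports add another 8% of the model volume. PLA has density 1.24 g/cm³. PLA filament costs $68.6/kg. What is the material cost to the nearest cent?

Infill region = 171 − 44.4, so 126.6 cm³.
Infill volume: 1.00 × 126.6 → 126.6 cm³.
Support: 0.08 × 171 → 13.68 cm³.
Deposited volume = 44.4 + 126.6 + 13.68 = 184.68 cm³.
Mass: 184.68 × 1.24 → 229.0032 g.
At $68.6/kg: 229.0032/1000 × 68.6 = $15.71.

$15.71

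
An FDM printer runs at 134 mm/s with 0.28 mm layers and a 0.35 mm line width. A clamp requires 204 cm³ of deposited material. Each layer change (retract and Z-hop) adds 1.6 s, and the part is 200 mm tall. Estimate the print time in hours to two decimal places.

Extrusion cross-section = 0.28 × 0.35 = 0.098 mm².
Toolpath length = 204 cm³ / 0.098 mm² = 204000 / 0.098 = 2081632.7 mm.
Time extruding: 2081632.7 / 134 → 15534.6 s.
Layer count = ceil(200 / 0.28) = 715.
Z-hop total: 715 × 1.6 → 1144 s.
Total = 15534.6 + 1144 = 16678.6 s = 4.63 hours.

4.63 hours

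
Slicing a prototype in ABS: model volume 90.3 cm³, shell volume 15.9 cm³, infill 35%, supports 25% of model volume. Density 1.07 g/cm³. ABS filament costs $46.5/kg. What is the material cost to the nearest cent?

Volume inside the shell = 90.3 − 15.9, so 74.4 cm³.
Infill deposited = 0.35 × 74.4 = 26.04 cm³.
Support = 0.25 × 90.3, so 22.575 cm³.
Deposited volume = 15.9 + 26.04 + 22.575 = 64.515 cm³.
Mass: 64.515 × 1.07 → 69.03105 g.
At $46.5/kg: 69.03105/1000 × 46.5 = $3.21.

$3.21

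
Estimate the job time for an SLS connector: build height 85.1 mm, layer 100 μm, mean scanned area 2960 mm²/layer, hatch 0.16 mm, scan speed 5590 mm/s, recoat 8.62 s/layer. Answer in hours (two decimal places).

Layers = ⌈85.1/0.1⌉ = 851.
Hatch length per layer = 2960 / 0.16 = 18500 mm.
Laser time per layer: 18500 / 5590 → 3.3095 s.
Per-layer time = 3.3095 + 8.62 = 11.9295 s.
851 layers × 11.9295 s/layer = 10152.0045 s, i.e. 2.82 hours.

2.82 hours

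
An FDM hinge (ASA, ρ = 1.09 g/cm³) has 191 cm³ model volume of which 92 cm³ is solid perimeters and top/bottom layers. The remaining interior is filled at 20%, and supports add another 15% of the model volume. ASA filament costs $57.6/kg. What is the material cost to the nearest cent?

Interior volume = 191 − 92 = 99 cm³.
Infill volume = 0.20 × 99 = 19.8 cm³.
Support: 0.15 × 191 → 28.65 cm³.
Total printed volume = 92 + 19.8 + 28.65, so 140.45 cm³.
Mass = 140.45 × 1.09, so 153.0905 g.
At $57.6/kg: 153.0905/1000 × 57.6 = $8.82.

$8.82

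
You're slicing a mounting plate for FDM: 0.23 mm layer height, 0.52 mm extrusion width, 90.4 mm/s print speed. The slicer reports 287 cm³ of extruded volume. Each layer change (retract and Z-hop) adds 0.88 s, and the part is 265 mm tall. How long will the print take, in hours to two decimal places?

7.66 hours

Extrusion cross-section = 0.23 × 0.52, so 0.1196 mm².
Total extruded path = 287000/0.1196 = 2399665.6 mm.
Print-move time: 2399665.6 / 90.4 → 26545 s.
Layers = ⌈265/0.23⌉ = 1153.
Non-print overhead = 1153 × 0.88, so 1014.64 s.
Total = 26545 + 1014.64 = 27559.64 s = 7.66 hours.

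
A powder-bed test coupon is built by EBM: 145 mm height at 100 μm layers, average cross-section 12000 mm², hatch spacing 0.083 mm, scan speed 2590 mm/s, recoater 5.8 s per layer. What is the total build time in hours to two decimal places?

24.82 hours

Layer count = ceil(145 / 0.1) = 1450.
Per-layer scan distance = 12000 / 0.083 = 144578.3 mm.
Beam time per layer = 144578.3 / 2590 = 55.8217 s.
Layer cycle: 55.8217 + 5.8 → 61.6217 s.
Total: 1450 × 61.6217 s = 89351.465 s → 24.82 hours.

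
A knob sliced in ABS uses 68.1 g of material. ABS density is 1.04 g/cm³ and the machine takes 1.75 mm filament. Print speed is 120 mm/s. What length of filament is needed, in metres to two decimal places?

Extruded volume: 68.1/1.04 = 65.4808 cm³ (65480.8 mm³).
A = π r² = π × 0.875² = 2.4053 mm².
L = V/A = 65480.8/2.4053 = 27223.55 mm → 27.22 m.

27.22 m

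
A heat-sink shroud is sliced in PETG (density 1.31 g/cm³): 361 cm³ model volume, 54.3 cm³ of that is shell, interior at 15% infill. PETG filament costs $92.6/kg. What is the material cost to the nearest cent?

$12.17

Volume inside the shell = 361 − 54.3, so 306.7 cm³.
Infill deposited = 0.15 × 306.7, so 46.005 cm³.
Deposited volume: 54.3 + 46.005 → 100.305 cm³.
Mass: 100.305 × 1.31 → 131.39955 g.
Cost = 131.39955 g / 1000 × $92.6/kg = $12.17.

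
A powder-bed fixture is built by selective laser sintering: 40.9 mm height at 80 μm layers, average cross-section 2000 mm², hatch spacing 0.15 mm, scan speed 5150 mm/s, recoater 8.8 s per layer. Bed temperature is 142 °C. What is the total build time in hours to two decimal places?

Layers = ⌈40.9/0.08⌉ = 512.
Hatch length per layer = 2000 / 0.15, so 13333.3 mm.
Laser time per layer: 13333.3 / 5150 → 2.589 s.
Per-layer time = 2.589 + 8.8 = 11.389 s.
Build time = 512 × 11.389 = 5831.168 s = 1.62 hours.

1.62 hours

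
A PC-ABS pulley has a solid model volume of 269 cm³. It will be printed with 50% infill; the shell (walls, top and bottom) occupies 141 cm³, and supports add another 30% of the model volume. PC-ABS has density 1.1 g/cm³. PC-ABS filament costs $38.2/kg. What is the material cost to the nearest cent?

$12.01

Interior volume = 269 − 141, so 128 cm³.
Deposited infill = 0.50 × 128, so 64 cm³.
Support = 0.30 × 269, so 80.7 cm³.
Total printed volume = 141 + 64 + 80.7, so 285.7 cm³.
Mass = 285.7 × 1.1, so 314.27 g.
Cost = 314.27 g / 1000 × $38.2/kg = $12.01.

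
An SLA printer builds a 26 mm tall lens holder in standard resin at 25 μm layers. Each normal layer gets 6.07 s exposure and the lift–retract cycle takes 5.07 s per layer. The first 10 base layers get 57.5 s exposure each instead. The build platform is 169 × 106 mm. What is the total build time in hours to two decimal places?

3.36 hours

Layer count = ceil(26 / 0.025) = 1040.
Burn-in layers = 10 × (57.5 + 5.07), so 625.7 s.
Normal layers = 1030 × (6.07 + 5.07) = 11474.2 s.
Total = 625.7 + 11474.2 = 12099.9 s = 3.36 hours.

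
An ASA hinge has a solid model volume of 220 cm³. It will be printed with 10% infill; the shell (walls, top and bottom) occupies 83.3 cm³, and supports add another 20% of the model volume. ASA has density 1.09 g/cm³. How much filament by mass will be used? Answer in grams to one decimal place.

Volume inside the shell: 220 − 83.3 → 136.7 cm³.
Infill deposited = 0.10 × 136.7 = 13.67 cm³.
Support: 0.20 × 220 → 44 cm³.
Total extruded = 83.3 + 13.67 + 44, so 140.97 cm³.
Mass: 140.97 × 1.09 → 153.6573 g.

153.7 g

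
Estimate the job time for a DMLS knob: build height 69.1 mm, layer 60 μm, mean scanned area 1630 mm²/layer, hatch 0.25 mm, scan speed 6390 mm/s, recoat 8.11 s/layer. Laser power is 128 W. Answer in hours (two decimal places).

2.92 hours

Layer count = ceil(69.1 / 0.06) = 1152.
Per-layer scan distance: 1630 / 0.25 → 6520 mm.
Per-layer scan time = 6520 / 6390, so 1.0203 s.
Layer cycle = 1.0203 + 8.11, so 9.1303 s.
Total: 1152 × 9.1303 s = 10518.1056 s → 2.92 hours.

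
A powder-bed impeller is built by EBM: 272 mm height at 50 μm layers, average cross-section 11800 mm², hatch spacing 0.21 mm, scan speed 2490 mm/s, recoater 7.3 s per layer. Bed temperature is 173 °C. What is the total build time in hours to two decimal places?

45.13 hours

Layers = ⌈272/0.05⌉ = 5440.
Scan path per layer = 11800 / 0.21, so 56190.5 mm.
Beam time per layer = 56190.5 / 2490, so 22.5665 s.
Per-layer time = 22.5665 + 7.3, so 29.8665 s.
Total: 5440 × 29.8665 s = 162473.76 s → 45.13 hours.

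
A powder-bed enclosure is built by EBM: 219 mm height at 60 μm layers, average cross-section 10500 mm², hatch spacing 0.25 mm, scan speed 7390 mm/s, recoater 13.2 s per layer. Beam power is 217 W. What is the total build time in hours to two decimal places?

19.15 hours

Number of layers: 219 / 0.06 → 3650 (rounded up).
Per-layer scan distance = 10500 / 0.25 = 42000 mm.
Scan time per layer: 42000 / 7390 → 5.6834 s.
Per-layer time = 5.6834 + 13.2 = 18.8834 s.
Build time = 3650 × 18.8834 = 68924.41 s = 19.15 hours.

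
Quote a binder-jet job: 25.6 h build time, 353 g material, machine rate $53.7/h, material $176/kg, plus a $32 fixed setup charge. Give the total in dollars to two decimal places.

$1468.85

Machine-time cost = 53.7 × 25.6 = $1374.72.
Material cost = 176 × 353/1000 = $62.128.
Total = 1374.72 + 62.128 + 32 = 1468.848 ≈ $1468.85.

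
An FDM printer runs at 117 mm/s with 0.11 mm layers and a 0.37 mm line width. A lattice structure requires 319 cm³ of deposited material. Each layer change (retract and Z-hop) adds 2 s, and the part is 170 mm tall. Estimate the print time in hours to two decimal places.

Bead cross-section = 0.11 × 0.37, so 0.0407 mm².
Total extruded path = 319000/0.0407 = 7837837.8 mm.
Extrusion time = 7837837.8 / 117 = 66990.1 s.
Layers = ⌈170/0.11⌉ = 1546.
Layer-change overhead = 1546 × 2, so 3092 s.
Altogether 66990.1 + 3092 = 70082.1 s, i.e. 19.47 hours.

19.47 hours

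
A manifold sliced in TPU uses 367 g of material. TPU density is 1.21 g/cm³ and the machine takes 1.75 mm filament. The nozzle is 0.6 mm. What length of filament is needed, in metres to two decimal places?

Volume = 367 g / 1.21 g·cm⁻³ = 303.3058 cm³ = 303305.8 mm³.
Cross-section of 1.75 mm filament: π·(1.75/2)² = 2.4053 mm².
L = V/A = 303305.8/2.4053 = 126098.95 mm → 126.10 m.

126.10 m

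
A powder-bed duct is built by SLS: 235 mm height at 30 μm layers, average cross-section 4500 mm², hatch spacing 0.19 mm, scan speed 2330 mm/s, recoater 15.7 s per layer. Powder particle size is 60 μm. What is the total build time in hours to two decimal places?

56.28 hours

Layers = ⌈235/0.03⌉ = 7834.
Per-layer scan distance = 4500 / 0.19, so 23684.2 mm.
Laser time per layer = 23684.2 / 2330 = 10.1649 s.
Time per layer = 10.1649 + 15.7, so 25.8649 s.
Total: 7834 × 25.8649 s = 202625.6266 s → 56.28 hours.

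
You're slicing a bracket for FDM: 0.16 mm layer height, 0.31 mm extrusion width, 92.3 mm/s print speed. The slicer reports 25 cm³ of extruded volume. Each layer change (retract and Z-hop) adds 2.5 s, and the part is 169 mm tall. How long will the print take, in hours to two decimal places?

2.25 hours

Line area = 0.16 × 0.31 = 0.0496 mm².
Toolpath length = 25 cm³ / 0.0496 mm² = 25000 / 0.0496 = 504032.3 mm.
Extrusion time = 504032.3 / 92.3 = 5460.8 s.
Layers = ⌈169/0.16⌉ = 1057.
Z-hop total = 1057 × 2.5 = 2642.5 s.
Altogether 5460.8 + 2642.5 = 8103.3 s, i.e. 2.25 hours.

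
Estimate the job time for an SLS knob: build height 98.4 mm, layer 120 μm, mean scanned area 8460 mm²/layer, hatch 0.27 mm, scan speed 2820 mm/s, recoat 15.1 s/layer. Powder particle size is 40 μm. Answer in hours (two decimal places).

Number of layers: 98.4 / 0.12 → 820 (rounded up).
Scan path per layer: 8460 / 0.27 → 31333.3 mm.
Scan time per layer = 31333.3 / 2820 = 11.1111 s.
Time per layer: 11.1111 + 15.1 → 26.2111 s.
820 layers × 26.2111 s/layer = 21493.102 s, i.e. 5.97 hours.

5.97 hours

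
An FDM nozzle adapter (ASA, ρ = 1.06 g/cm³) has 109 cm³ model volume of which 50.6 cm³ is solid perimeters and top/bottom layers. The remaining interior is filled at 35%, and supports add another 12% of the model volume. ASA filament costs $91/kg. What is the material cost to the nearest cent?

$8.11

Interior volume = 109 − 50.6, so 58.4 cm³.
Infill volume = 0.35 × 58.4 = 20.44 cm³.
Support: 0.12 × 109 → 13.08 cm³.
Total extruded: 50.6 + 20.44 + 13.08 → 84.12 cm³.
Mass: 84.12 × 1.06 → 89.1672 g.
Cost = 89.1672 g / 1000 × $91/kg = $8.11.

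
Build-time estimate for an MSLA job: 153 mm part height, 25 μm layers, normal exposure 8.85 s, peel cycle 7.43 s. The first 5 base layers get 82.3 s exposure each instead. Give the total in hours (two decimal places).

27.78 hours

Number of layers: 153 / 0.025 → 6120 (rounded up).
Bottom layers = 5 × (82.3 + 7.43), so 448.65 s.
Normal layers = 6115 × (8.85 + 7.43), so 99552.2 s.
Sum: 448.65 + 99552.2 = 100000.85 s → 27.78 hours.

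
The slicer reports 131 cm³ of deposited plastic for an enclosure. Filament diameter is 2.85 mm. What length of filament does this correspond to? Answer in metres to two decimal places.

Filament cross-section = π × (2.85/2)² = 6.3794 mm².
Length = 131 cm³ / 6.3794 mm² = 131000 / 6.3794 = 20534.85 mm = 20.53 m.

20.53 m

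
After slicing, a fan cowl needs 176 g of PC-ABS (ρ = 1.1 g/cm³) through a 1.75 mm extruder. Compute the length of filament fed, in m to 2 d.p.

66.52 m

Volume = 176 g / 1.1 g·cm⁻³ = 160 cm³ = 160000 mm³.
Cross-section of 1.75 mm filament: π·(1.75/2)² = 2.4053 mm².
L = V/A = 160000/2.4053 = 66519.77 mm → 66.52 m.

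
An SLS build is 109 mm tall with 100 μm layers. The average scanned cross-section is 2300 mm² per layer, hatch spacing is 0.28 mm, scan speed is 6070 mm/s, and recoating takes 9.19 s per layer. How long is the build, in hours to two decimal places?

Layers = ⌈109/0.1⌉ = 1090.
Scan path per layer = 2300 / 0.28 = 8214.3 mm.
Per-layer scan time = 8214.3 / 6070 = 1.3533 s.
Layer cycle: 1.3533 + 9.19 → 10.5433 s.
Build time = 1090 × 10.5433 = 11492.197 s = 3.19 hours.

3.19 hours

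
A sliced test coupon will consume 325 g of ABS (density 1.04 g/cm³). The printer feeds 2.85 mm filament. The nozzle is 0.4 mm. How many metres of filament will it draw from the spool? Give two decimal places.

Extruded volume: 325/1.04 = 312.5 cm³ (312500 mm³).
A = π r² = π × 1.425² = 6.3794 mm².
Length = 312500 / 6.3794 = 48985.8 mm = 48.99 m.

48.99 m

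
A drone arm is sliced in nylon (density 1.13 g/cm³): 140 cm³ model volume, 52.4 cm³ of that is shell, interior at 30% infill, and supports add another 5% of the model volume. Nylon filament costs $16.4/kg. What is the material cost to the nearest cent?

Interior volume = 140 − 52.4, so 87.6 cm³.
Deposited infill = 0.30 × 87.6, so 26.28 cm³.
Support: 0.05 × 140 → 7 cm³.
Total extruded: 52.4 + 26.28 + 7 → 85.68 cm³.
Mass = 85.68 × 1.13, so 96.8184 g.
At $16.4/kg: 96.8184/1000 × 16.4 = $1.59.

$1.59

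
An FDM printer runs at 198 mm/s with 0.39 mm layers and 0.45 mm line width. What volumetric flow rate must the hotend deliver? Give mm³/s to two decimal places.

A: 0.39 × 0.45 → 0.1755 mm².
Volumetric flow = 198 × 0.1755 = 34.75 mm³/s.

34.75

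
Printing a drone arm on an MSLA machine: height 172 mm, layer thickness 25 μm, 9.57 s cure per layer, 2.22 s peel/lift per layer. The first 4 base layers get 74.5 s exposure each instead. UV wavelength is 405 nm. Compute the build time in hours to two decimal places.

Layer count = ceil(172 / 0.025) = 6880.
Base layers = 4 × (74.5 + 2.22), so 306.88 s.
Normal layers = 6876 × (9.57 + 2.22), so 81068.04 s.
Sum: 306.88 + 81068.04 = 81374.92 s → 22.60 hours.

22.60 hours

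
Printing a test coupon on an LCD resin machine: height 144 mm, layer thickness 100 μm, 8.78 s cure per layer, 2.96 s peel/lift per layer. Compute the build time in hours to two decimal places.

4.70 hours

Layers = ⌈144/0.1⌉ = 1440.
Each layer takes = 8.78 + 2.96 = 11.74 s.
Total = 1440 × 11.74 = 16905.6 s = 4.70 hours.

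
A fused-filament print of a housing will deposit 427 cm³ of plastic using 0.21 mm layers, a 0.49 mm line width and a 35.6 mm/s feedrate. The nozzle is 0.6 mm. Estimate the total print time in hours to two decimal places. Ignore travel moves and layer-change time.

32.38 hours

Bead cross-section = 0.21 × 0.49, so 0.1029 mm².
Total extruded path = 427000/0.1029 = 4149659.9 mm.
Extrusion time = 4149659.9 / 35.6, so 116563.5 s.
Converting: 116563.5 s = 32.38 hours.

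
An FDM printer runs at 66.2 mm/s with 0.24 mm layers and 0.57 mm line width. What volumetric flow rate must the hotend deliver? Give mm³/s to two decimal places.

Extrusion cross-section = 0.24 × 0.57, so 0.1368 mm².
Q = v·A = 66.2 × 0.1368 = 9.06 mm³/s.

9.06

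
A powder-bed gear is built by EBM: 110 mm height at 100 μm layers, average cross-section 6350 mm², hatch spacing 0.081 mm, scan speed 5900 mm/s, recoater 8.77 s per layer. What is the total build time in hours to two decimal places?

Layers = ⌈110/0.1⌉ = 1100.
Scan path per layer = 6350 / 0.081 = 78395.1 mm.
Per-layer scan time = 78395.1 / 5900 = 13.2873 s.
Per-layer time: 13.2873 + 8.77 → 22.0573 s.
Total: 1100 × 22.0573 s = 24263.03 s → 6.74 hours.

6.74 hours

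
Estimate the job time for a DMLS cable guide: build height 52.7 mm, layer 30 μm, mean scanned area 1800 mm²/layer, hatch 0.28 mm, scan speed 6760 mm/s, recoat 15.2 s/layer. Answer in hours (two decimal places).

Number of layers: 52.7 / 0.03 → 1757 (rounded up).
Per-layer scan distance: 1800 / 0.28 → 6428.6 mm.
Scan time per layer = 6428.6 / 6760 = 0.951 s.
Per-layer time = 0.951 + 15.2 = 16.151 s.
Build time = 1757 × 16.151 = 28377.307 s = 7.88 hours.

7.88 hours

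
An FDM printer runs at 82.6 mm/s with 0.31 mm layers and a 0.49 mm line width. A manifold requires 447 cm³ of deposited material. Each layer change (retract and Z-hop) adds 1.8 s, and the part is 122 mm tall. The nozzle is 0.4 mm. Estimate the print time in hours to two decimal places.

10.09 hours

Bead cross-section = 0.31 × 0.49 = 0.1519 mm².
Total extruded path = 447000/0.1519 = 2942725.5 mm.
Time extruding = 2942725.5 / 82.6, so 35626.2 s.
Number of layers: 122 / 0.31 → 394 (rounded up).
Non-print overhead = 394 × 1.8, so 709.2 s.
Altogether 35626.2 + 709.2 = 36335.4 s, i.e. 10.09 hours.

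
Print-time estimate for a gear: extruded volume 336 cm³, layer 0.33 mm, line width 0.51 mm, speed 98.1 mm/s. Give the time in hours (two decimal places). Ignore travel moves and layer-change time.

Bead cross-section = 0.33 × 0.51, so 0.1683 mm².
Path length: 336000 mm³ / 0.1683 mm² → 1996434.9 mm.
Print-move time = 1996434.9 / 98.1 = 20351 s.
That's 20351 s → 5.65 hours.

5.65 hours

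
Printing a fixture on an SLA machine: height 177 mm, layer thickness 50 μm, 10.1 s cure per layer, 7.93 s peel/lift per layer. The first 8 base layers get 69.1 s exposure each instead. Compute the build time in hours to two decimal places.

17.86 hours

Number of layers: 177 / 0.05 → 3540 (rounded up).
Burn-in layers = 8 × (69.1 + 7.93), so 616.24 s.
Normal layers: 3532 × (10.1 + 7.93) → 63681.96 s.
Sum: 616.24 + 63681.96 = 64298.2 s → 17.86 hours.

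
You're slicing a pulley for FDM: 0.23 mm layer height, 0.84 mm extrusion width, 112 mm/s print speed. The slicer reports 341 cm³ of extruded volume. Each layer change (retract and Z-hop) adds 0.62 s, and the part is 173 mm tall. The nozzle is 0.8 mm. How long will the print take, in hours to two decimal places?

Bead cross-section = 0.23 × 0.84 = 0.1932 mm².
Toolpath length = 341 cm³ / 0.1932 mm² = 341000 / 0.1932 = 1765010.4 mm.
Time extruding: 1765010.4 / 112 → 15759 s.
Layers = ⌈173/0.23⌉ = 753.
Non-print overhead: 753 × 0.62 → 466.86 s.
Altogether 15759 + 466.86 = 16225.86 s, i.e. 4.51 hours.

4.51 hours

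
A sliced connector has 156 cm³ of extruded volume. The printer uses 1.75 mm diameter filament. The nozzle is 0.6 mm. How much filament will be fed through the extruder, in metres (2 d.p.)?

Cross-section of 1.75 mm filament: π·(1.75/2)² = 2.4053 mm².
Length = 156 cm³ / 2.4053 mm² = 156000 / 2.4053 = 64856.77 mm = 64.86 m.

64.86 m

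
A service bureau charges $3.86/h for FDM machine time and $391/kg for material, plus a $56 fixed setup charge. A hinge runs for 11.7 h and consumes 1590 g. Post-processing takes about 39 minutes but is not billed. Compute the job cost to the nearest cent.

Time charge = 3.86 × 11.7, so $45.162.
Material cost = 391 × 1590/1000 = $621.69.
Total = 45.162 + 621.69 + 56 = 722.852 ≈ $722.85.

$722.85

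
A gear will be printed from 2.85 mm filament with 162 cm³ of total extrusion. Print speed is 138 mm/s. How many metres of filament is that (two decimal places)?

25.39 m

Filament cross-section = π × (2.85/2)² = 6.3794 mm².
L = 162000 mm³ / 6.3794 mm² = 25394.24 mm, i.e. 25.39 m.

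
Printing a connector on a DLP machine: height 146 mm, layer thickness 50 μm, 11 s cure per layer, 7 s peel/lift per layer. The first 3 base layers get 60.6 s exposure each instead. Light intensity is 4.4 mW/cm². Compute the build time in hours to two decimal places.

14.64 hours

Layers = ⌈146/0.05⌉ = 2920.
Burn-in layers: 3 × (60.6 + 7) → 202.8 s.
Normal layers = 2917 × (11 + 7) = 52506 s.
Sum: 202.8 + 52506 = 52708.8 s → 14.64 hours.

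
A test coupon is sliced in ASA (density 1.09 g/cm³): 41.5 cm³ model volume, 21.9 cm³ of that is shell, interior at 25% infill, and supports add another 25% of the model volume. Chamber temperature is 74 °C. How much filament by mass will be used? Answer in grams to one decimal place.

Interior volume = 41.5 − 21.9, so 19.6 cm³.
Deposited infill = 0.25 × 19.6 = 4.9 cm³.
Support = 0.25 × 41.5, so 10.375 cm³.
Total printed volume = 21.9 + 4.9 + 10.375, so 37.175 cm³.
Mass: 37.175 × 1.09 → 40.52075 g.

40.5 g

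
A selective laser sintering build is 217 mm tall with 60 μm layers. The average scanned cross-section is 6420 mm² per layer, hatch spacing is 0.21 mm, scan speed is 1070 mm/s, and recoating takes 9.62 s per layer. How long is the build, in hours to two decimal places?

Layer count = ceil(217 / 0.06) = 3617.
Hatch length per layer = 6420 / 0.21, so 30571.4 mm.
Laser time per layer = 30571.4 / 1070 = 28.5714 s.
Layer cycle = 28.5714 + 9.62, so 38.1914 s.
3617 layers × 38.1914 s/layer = 138138.2938 s, i.e. 38.37 hours.

38.37 hours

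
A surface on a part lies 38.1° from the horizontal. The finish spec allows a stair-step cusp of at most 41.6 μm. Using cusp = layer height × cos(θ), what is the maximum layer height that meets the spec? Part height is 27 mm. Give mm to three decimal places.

0.053 mm

Layer height = cusp / cos(38.1°) = 0.0416 / 0.7869 = 0.053 mm.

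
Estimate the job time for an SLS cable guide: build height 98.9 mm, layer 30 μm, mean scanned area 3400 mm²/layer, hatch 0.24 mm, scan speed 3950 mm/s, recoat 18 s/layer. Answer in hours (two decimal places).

19.77 hours

Layers = ⌈98.9/0.03⌉ = 3297.
Hatch length per layer = 3400 / 0.24, so 14166.7 mm.
Laser time per layer: 14166.7 / 3950 → 3.5865 s.
Time per layer = 3.5865 + 18, so 21.5865 s.
Total: 3297 × 21.5865 s = 71170.6905 s → 19.77 hours.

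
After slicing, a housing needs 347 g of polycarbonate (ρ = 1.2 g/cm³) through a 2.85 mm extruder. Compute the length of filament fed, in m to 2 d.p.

Extruded volume: 347/1.2 = 289.1667 cm³ (289166.7 mm³).
Cross-section of 2.85 mm filament: π·(2.85/2)² = 6.3794 mm².
Length = 289166.7 / 6.3794 = 45328.2 mm = 45.33 m.

45.33 m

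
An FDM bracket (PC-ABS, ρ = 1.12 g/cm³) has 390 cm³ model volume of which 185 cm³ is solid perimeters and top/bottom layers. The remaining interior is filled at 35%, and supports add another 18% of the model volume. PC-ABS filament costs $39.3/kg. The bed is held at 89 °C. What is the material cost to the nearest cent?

$14.39

Volume inside the shell = 390 − 185, so 205 cm³.
Infill deposited: 0.35 × 205 → 71.75 cm³.
Support = 0.18 × 390, so 70.2 cm³.
Total printed volume = 185 + 71.75 + 70.2, so 326.95 cm³.
Mass: 326.95 × 1.12 → 366.184 g.
Cost = 366.184 g / 1000 × $39.3/kg = $14.39.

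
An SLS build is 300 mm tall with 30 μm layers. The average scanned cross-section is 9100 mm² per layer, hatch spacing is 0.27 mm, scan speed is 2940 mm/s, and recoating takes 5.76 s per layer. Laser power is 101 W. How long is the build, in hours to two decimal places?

Layers = ⌈300/0.03⌉ = 10000.
Hatch length per layer: 9100 / 0.27 → 33703.7 mm.
Scan time per layer: 33703.7 / 2940 → 11.4638 s.
Layer cycle: 11.4638 + 5.76 → 17.2238 s.
Total: 10000 × 17.2238 s = 172238 s → 47.84 hours.

47.84 hours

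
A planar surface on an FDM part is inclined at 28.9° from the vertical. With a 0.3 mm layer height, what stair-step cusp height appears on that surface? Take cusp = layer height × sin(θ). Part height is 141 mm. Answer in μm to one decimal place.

sin(28.9°) = 0.4833, so cusp = 0.3 × 0.4833 = 0.14499 mm → 145.0 μm.

145.0 μm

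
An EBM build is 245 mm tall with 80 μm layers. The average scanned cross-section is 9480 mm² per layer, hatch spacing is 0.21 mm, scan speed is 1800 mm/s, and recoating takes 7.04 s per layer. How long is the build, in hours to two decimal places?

27.33 hours

Layers = ⌈245/0.08⌉ = 3063.
Scan path per layer: 9480 / 0.21 → 45142.9 mm.
Beam time per layer: 45142.9 / 1800 → 25.0794 s.
Layer cycle = 25.0794 + 7.04, so 32.1194 s.
3063 layers × 32.1194 s/layer = 98381.7222 s, i.e. 27.33 hours.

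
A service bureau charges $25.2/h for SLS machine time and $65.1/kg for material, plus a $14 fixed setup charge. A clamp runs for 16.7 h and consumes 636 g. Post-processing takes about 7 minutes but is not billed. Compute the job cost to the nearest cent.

$476.24

Machine-time cost: 25.2 × 16.7 → $420.84.
Material cost = 65.1 × 636/1000 = $41.4036.
Adding setup: 420.84 + 41.4036 + 14 → 476.2436 ≈ $476.24.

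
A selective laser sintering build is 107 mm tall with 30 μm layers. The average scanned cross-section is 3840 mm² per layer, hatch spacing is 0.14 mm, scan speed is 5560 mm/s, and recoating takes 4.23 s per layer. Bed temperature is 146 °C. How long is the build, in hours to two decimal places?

9.08 hours

Layer count = ceil(107 / 0.03) = 3567.
Scan path per layer: 3840 / 0.14 → 27428.6 mm.
Per-layer scan time: 27428.6 / 5560 → 4.9332 s.
Per-layer time: 4.9332 + 4.23 → 9.1632 s.
3567 layers × 9.1632 s/layer = 32685.1344 s, i.e. 9.08 hours.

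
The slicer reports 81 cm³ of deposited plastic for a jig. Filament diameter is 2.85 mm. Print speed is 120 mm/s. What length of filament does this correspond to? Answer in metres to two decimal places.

Cross-section of 2.85 mm filament: π·(2.85/2)² = 6.3794 mm².
L = 81000 mm³ / 6.3794 mm² = 12697.12 mm, i.e. 12.70 m.

12.70 m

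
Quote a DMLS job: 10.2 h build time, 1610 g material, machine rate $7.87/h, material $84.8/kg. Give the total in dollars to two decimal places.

$216.80

Machine-time cost = 7.87 × 10.2 = $80.274.
Material cost: 84.8 × 1610/1000 → $136.528.
Job cost: 80.274 + 136.528 = 216.802 ≈ $216.80.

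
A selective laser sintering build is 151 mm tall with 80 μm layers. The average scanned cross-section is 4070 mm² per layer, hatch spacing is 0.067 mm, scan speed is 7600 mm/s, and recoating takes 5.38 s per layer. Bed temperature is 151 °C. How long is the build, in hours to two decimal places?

7.01 hours

Layer count = ceil(151 / 0.08) = 1888.
Hatch length per layer = 4070 / 0.067 = 60746.3 mm.
Per-layer scan time: 60746.3 / 7600 → 7.9929 s.
Time per layer = 7.9929 + 5.38, so 13.3729 s.
1888 layers × 13.3729 s/layer = 25248.0352 s, i.e. 7.01 hours.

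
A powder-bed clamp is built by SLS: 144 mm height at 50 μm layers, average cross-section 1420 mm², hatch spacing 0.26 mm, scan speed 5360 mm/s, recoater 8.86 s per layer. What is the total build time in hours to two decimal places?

Number of layers: 144 / 0.05 → 2880 (rounded up).
Scan path per layer = 1420 / 0.26, so 5461.5 mm.
Scan time per layer = 5461.5 / 5360 = 1.0189 s.
Per-layer time = 1.0189 + 8.86 = 9.8789 s.
Build time = 2880 × 9.8789 = 28451.232 s = 7.90 hours.

7.90 hours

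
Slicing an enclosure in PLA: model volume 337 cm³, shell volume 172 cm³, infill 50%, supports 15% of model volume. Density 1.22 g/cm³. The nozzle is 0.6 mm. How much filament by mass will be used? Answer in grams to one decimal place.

Volume inside the shell: 337 − 172 → 165 cm³.
Deposited infill = 0.50 × 165, so 82.5 cm³.
Support = 0.15 × 337, so 50.55 cm³.
Total printed volume: 172 + 82.5 + 50.55 → 305.05 cm³.
Mass: 305.05 × 1.22 → 372.161 g.

372.2 g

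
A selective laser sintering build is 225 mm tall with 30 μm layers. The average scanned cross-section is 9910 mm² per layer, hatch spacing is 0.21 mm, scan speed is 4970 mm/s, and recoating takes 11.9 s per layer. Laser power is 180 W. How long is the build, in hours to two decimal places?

44.57 hours

Number of layers: 225 / 0.03 → 7500 (rounded up).
Per-layer scan distance: 9910 / 0.21 → 47190.5 mm.
Per-layer scan time: 47190.5 / 4970 → 9.4951 s.
Time per layer = 9.4951 + 11.9, so 21.3951 s.
Build time = 7500 × 21.3951 = 160463.25 s = 44.57 hours.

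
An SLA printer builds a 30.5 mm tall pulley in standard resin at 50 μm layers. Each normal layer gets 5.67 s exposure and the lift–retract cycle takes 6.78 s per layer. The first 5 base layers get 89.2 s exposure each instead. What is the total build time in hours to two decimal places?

2.23 hours

Layer count = ceil(30.5 / 0.05) = 610.
Base layers = 5 × (89.2 + 6.78) = 479.9 s.
Remaining layers = 605 × (5.67 + 6.78) = 7532.25 s.
Sum: 479.9 + 7532.25 = 8012.15 s → 2.23 hours.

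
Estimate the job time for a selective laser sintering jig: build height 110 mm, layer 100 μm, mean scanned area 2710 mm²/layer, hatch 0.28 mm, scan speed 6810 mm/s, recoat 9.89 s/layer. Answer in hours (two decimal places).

3.46 hours

Layer count = ceil(110 / 0.1) = 1100.
Hatch length per layer = 2710 / 0.28 = 9678.6 mm.
Laser time per layer: 9678.6 / 6810 → 1.4212 s.
Layer cycle = 1.4212 + 9.89 = 11.3112 s.
1100 layers × 11.3112 s/layer = 12442.32 s, i.e. 3.46 hours.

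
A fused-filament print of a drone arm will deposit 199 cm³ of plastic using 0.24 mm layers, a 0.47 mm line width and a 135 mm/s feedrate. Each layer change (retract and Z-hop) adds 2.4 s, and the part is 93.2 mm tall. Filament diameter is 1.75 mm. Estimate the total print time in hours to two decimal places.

3.89 hours

Bead cross-section = 0.24 × 0.47 = 0.1128 mm².
Total extruded path = 199000/0.1128 = 1764184.4 mm.
Print-move time = 1764184.4 / 135 = 13068 s.
Layer count = ceil(93.2 / 0.24) = 389.
Z-hop total = 389 × 2.4 = 933.6 s.
Altogether 13068 + 933.6 = 14001.6 s, i.e. 3.89 hours.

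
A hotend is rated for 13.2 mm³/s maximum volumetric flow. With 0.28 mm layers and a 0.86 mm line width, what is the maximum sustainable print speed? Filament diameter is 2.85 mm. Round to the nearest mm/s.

A: 0.28 × 0.86 → 0.2408 mm².
Max speed = 13.2 / 0.2408 = 54.82 ≈ 55 mm/s.

55 mm/s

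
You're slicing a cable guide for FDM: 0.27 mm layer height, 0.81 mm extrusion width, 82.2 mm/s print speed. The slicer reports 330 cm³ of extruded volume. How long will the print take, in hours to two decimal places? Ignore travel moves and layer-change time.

5.10 hours

Extrusion cross-section = 0.27 × 0.81 = 0.2187 mm².
Toolpath length = 330 cm³ / 0.2187 mm² = 330000 / 0.2187 = 1508916.3 mm.
Print-move time = 1508916.3 / 82.2 = 18356.6 s.
That's 18356.6 s → 5.10 hours.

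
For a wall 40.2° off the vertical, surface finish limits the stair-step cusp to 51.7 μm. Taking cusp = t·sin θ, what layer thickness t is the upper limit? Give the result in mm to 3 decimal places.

0.080 mm

t = h_c / sin θ = 0.0517 / 0.6455 = 0.080 mm.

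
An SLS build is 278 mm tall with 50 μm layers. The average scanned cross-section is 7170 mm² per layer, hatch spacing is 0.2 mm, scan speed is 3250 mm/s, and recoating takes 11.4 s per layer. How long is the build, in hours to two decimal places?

Number of layers: 278 / 0.05 → 5560 (rounded up).
Hatch length per layer: 7170 / 0.2 → 35850 mm.
Scan time per layer = 35850 / 3250 = 11.0308 s.
Layer cycle: 11.0308 + 11.4 → 22.4308 s.
Total: 5560 × 22.4308 s = 124715.248 s → 34.64 hours.

34.64 hours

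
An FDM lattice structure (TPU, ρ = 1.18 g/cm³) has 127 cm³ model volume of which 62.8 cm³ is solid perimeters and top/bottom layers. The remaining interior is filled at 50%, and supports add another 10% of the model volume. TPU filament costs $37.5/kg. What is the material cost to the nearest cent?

Interior volume = 127 − 62.8 = 64.2 cm³.
Infill deposited: 0.50 × 64.2 → 32.1 cm³.
Support = 0.10 × 127 = 12.7 cm³.
Total extruded: 62.8 + 32.1 + 12.7 → 107.6 cm³.
Mass = 107.6 × 1.18 = 126.968 g.
Cost = 126.968 g / 1000 × $37.5/kg = $4.76.

$4.76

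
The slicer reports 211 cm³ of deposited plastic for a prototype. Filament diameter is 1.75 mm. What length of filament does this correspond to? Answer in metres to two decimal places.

Filament cross-section = π × (1.75/2)² = 2.4053 mm².
L = 211000 mm³ / 2.4053 mm² = 87722.95 mm, i.e. 87.72 m.

87.72 m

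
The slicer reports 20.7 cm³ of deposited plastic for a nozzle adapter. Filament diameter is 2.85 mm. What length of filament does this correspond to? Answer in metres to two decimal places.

3.24 m

Filament cross-section = π × (2.85/2)² = 6.3794 mm².
Length = 20.7 cm³ / 6.3794 mm² = 20700 / 6.3794 = 3244.82 mm = 3.24 m.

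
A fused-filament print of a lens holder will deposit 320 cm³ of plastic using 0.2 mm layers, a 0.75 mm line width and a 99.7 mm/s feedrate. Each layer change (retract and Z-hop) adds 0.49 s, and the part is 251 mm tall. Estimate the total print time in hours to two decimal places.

Line area = 0.2 × 0.75, so 0.15 mm².
Toolpath length = 320 cm³ / 0.15 mm² = 320000 / 0.15 = 2133333.3 mm.
Time extruding = 2133333.3 / 99.7 = 21397.5 s.
Layer count = ceil(251 / 0.2) = 1255.
Layer-change overhead = 1255 × 0.49, so 614.95 s.
Altogether 21397.5 + 614.95 = 22012.45 s, i.e. 6.11 hours.

6.11 hours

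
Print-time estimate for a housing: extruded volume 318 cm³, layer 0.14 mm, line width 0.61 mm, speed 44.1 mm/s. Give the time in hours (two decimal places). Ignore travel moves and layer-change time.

23.45 hours

Line area = 0.14 × 0.61, so 0.0854 mm².
Path length: 318000 mm³ / 0.0854 mm² → 3723653.4 mm.
Extrusion time = 3723653.4 / 44.1 = 84436.6 s.
In the requested units: 84436.6 s = 23.45 hours.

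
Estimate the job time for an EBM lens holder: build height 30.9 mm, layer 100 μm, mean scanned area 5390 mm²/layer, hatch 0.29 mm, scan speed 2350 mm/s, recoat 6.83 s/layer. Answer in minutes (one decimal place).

75.9 minutes

Number of layers: 30.9 / 0.1 → 309 (rounded up).
Scan path per layer = 5390 / 0.29, so 18586.2 mm.
Scan time per layer = 18586.2 / 2350, so 7.909 s.
Per-layer time: 7.909 + 6.83 → 14.739 s.
Total: 309 × 14.739 s = 4554.351 s → 75.9 minutes.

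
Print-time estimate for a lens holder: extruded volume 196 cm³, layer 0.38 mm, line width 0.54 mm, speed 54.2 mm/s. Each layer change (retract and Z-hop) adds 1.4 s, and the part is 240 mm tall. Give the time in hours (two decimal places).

Bead cross-section = 0.38 × 0.54, so 0.2052 mm².
Total extruded path = 196000/0.2052 = 955165.7 mm.
Print-move time: 955165.7 / 54.2 → 17623 s.
Layer count = ceil(240 / 0.38) = 632.
Layer-change overhead = 632 × 1.4, so 884.8 s.
Altogether 17623 + 884.8 = 18507.8 s, i.e. 5.14 hours.

5.14 hours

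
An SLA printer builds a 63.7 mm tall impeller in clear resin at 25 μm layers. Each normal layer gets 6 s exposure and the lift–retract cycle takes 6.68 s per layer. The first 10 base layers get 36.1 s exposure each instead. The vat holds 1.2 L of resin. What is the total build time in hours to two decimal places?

9.06 hours

Layer count = ceil(63.7 / 0.025) = 2548.
Base layers: 10 × (36.1 + 6.68) → 427.8 s.
Regular layers = 2538 × (6 + 6.68) = 32181.84 s.
Sum: 427.8 + 32181.84 = 32609.64 s → 9.06 hours.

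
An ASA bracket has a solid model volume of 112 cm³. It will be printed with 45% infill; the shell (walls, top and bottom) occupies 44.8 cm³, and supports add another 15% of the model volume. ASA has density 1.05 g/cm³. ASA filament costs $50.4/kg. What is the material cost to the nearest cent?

$4.86

Infill region = 112 − 44.8, so 67.2 cm³.
Deposited infill: 0.45 × 67.2 → 30.24 cm³.
Support: 0.15 × 112 → 16.8 cm³.
Deposited volume = 44.8 + 30.24 + 16.8, so 91.84 cm³.
Mass: 91.84 × 1.05 → 96.432 g.
Cost = 96.432 g / 1000 × $50.4/kg = $4.86.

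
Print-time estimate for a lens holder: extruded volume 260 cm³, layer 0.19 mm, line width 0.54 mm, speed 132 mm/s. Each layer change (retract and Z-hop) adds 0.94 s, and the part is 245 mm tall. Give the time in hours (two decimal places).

Extrusion cross-section: 0.19 × 0.54 → 0.1026 mm².
Path length: 260000 mm³ / 0.1026 mm² → 2534113.1 mm.
Extrusion time = 2534113.1 / 132 = 19197.8 s.
Layers = ⌈245/0.19⌉ = 1290.
Non-print overhead = 1290 × 0.94, so 1212.6 s.
Altogether 19197.8 + 1212.6 = 20410.4 s, i.e. 5.67 hours.

5.67 hours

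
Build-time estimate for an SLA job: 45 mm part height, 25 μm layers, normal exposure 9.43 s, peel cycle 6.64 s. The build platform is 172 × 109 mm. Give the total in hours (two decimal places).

Layer count = ceil(45 / 0.025) = 1800.
Cycle time: 9.43 + 6.64 → 16.07 s.
Build time: 1800 × 16.07 s = 28926 s, i.e. 8.04 hours.

8.04 hours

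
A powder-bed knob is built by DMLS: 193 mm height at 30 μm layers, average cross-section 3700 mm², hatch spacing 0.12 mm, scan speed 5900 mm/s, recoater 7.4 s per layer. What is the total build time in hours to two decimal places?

Layers = ⌈193/0.03⌉ = 6434.
Hatch length per layer = 3700 / 0.12 = 30833.3 mm.
Scan time per layer = 30833.3 / 5900, so 5.226 s.
Time per layer = 5.226 + 7.4 = 12.626 s.
6434 layers × 12.626 s/layer = 81235.684 s, i.e. 22.57 hours.

22.57 hours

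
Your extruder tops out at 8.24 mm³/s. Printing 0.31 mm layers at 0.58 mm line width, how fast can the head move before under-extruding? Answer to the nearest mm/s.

46 mm/s

Bead cross-section = 0.31 × 0.58 = 0.1798 mm².
v_max = Q/A = 8.24/0.1798 = 45.83 mm/s → 46 mm/s.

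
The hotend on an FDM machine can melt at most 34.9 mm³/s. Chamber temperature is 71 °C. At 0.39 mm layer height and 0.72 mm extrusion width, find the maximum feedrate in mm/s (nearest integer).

Extrusion cross-section: 0.39 × 0.72 → 0.2808 mm².
v_max = Q/A = 34.9/0.2808 = 124.29 mm/s → 124 mm/s.

124 mm/s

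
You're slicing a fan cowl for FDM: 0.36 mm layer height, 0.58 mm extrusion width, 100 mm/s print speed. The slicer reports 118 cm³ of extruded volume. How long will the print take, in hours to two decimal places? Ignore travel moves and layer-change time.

Extrusion cross-section = 0.36 × 0.58 = 0.2088 mm².
Toolpath length = 118 cm³ / 0.2088 mm² = 118000 / 0.2088 = 565134.1 mm.
Extrusion time = 565134.1 / 100, so 5651.3 s.
That's 5651.3 s → 1.57 hours.

1.57 hours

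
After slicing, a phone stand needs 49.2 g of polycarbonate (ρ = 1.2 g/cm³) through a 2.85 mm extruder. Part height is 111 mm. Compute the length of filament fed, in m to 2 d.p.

Extruded volume: 49.2/1.2 = 41 cm³ (41000 mm³).
Filament cross-section = π × (2.85/2)² = 6.3794 mm².
L = V/A = 41000/6.3794 = 6426.94 mm → 6.43 m.

6.43 m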